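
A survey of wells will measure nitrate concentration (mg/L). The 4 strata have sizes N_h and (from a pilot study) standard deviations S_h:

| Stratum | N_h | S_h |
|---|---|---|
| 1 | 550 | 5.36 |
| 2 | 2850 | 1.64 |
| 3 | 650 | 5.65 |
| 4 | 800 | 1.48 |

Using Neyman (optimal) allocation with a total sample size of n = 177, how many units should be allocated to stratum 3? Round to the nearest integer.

Neyman allocation: n_h = n · N_h S_h / Σ N_i S_i, with n = 177.
  stratum 1: N_h·S_h = 550·5.36 = 2948.00
  stratum 2: N_h·S_h = 2850·1.64 = 4674.00
  stratum 3: N_h·S_h = 650·5.65 = 3672.50
  stratum 4: N_h·S_h = 800·1.48 = 1184.00
Σ N_h S_h = 12478.50
n for stratum 3 = 177·3672.50/12478.50 = 52.092 → 52

52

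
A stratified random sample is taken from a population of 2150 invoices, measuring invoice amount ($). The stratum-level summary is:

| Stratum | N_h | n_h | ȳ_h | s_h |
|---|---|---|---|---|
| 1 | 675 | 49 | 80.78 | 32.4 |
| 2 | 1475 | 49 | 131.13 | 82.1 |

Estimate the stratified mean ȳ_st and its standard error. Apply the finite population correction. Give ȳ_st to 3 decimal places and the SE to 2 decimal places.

ȳ_st ≈ 115.322, SE ≈ 8.03

ȳ_st = Σ W_h ȳ_h = (675·80.78 + 1475·131.13)/2150 = 115.32244
V̂(ȳ_st) = Σ W_h² (1 − n_h/N_h) s_h²/n_h, with W_h = N_h/N and N = 2150:
  stratum 1: (675/2150)²·(1 − 49/675)·32.4²/49 = 1.95837
  stratum 2: (1475/2150)²·(1 − 49/1475)·82.1²/49 = 62.5929
V̂(ȳ_st) = 64.5512
SE(ȳ_st) = √64.5512 = 8.03438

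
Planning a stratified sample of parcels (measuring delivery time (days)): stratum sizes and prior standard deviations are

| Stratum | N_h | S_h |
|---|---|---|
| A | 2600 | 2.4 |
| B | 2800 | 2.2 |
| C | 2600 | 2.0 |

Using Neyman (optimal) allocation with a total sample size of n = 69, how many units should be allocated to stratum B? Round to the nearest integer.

Neyman allocation: n_h = n · N_h S_h / Σ N_i S_i, with n = 69.
  stratum A: N_h·S_h = 2600·2.4 = 6240.00
  stratum B: N_h·S_h = 2800·2.2 = 6160.00
  stratum C: N_h·S_h = 2600·2.0 = 5200.00
Σ N_h S_h = 17600.00
n for stratum B = 69·6160.00/17600.00 = 24.150 → 24

24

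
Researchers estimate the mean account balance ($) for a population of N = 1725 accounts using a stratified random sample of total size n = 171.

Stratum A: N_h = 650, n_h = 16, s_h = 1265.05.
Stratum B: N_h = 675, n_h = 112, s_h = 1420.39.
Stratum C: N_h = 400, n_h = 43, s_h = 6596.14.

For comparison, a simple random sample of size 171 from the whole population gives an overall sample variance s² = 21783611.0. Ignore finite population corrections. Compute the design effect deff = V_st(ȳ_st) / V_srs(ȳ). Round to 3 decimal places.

deff ≈ 0.560

V̂(ȳ_st) = Σ W_h² s_h²/n_h, with W_h = N_h/N and N = 1725:
  stratum A: (650/1725)²·1265.05²/16 = 14201.8
  stratum B: (675/1725)²·1420.39²/112 = 2758.2
  stratum C: (400/1725)²·6596.14²/43 = 54406.8
V_st = 71366.8
V_srs = s²/n = 21783611.0/171 = 127390
deff = V_st / V_srs = 71366.8/127390 = 0.5602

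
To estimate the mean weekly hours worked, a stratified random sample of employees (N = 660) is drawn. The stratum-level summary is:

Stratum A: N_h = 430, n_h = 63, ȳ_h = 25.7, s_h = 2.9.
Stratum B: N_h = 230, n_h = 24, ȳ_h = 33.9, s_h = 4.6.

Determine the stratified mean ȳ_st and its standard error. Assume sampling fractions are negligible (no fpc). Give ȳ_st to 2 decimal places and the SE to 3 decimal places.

ȳ_st ≈ 28.56, SE ≈ 0.405

ȳ_st = Σ W_h ȳ_h = (430·25.7 + 230·33.9)/660 = 28.55758
V̂(ȳ_st) = Σ W_h² s_h²/n_h, with W_h = N_h/N and N = 660:
  stratum A: (430/660)²·2.9²/63 = 0.0566636
  stratum B: (230/660)²·4.6²/24 = 0.107071
V̂(ȳ_st) = 0.163735
SE(ȳ_st) = √0.163735 = 0.404641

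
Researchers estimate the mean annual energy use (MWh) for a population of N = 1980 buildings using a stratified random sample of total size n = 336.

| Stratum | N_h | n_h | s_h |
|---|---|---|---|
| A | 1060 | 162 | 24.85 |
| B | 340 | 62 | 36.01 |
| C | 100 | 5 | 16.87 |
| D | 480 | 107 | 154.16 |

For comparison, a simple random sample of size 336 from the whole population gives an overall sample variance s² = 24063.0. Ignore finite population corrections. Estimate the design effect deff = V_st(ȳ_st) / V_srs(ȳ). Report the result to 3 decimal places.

V̂(ȳ_st) = Σ W_h² s_h²/n_h, with W_h = N_h/N and N = 1980:
  stratum A: (1060/1980)²·24.85²/162 = 1.09249
  stratum B: (340/1980)²·36.01²/62 = 0.616711
  stratum C: (100/1980)²·16.87²/5 = 0.145188
  stratum D: (480/1980)²·154.16²/107 = 13.053
V_st = 14.9074
V_srs = s²/n = 24063.0/336 = 71.6161
deff = V_st / V_srs = 14.9074/71.6161 = 0.2082

deff ≈ 0.208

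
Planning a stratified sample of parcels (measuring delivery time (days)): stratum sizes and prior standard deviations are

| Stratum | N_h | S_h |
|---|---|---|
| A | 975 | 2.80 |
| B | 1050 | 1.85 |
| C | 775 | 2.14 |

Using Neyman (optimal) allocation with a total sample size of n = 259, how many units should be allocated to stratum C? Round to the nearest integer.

68

Neyman allocation: n_h = n · N_h S_h / Σ N_i S_i, with n = 259.
  stratum A: N_h·S_h = 975·2.80 = 2730.00
  stratum B: N_h·S_h = 1050·1.85 = 1942.50
  stratum C: N_h·S_h = 775·2.14 = 1658.50
Σ N_h S_h = 6331.00
n for stratum C = 259·1658.50/6331.00 = 67.849 → 68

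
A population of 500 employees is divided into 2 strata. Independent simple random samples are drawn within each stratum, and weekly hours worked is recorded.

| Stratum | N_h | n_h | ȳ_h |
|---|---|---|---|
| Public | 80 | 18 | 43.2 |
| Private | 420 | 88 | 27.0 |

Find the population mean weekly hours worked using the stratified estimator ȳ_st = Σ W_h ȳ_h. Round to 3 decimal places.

ȳ_st ≈ 29.592

N = Σ N_h = 500. Stratum weights W_h = N_h/N.
ȳ_st = (80·43.2 + 420·27.0) / 500 = 29.59200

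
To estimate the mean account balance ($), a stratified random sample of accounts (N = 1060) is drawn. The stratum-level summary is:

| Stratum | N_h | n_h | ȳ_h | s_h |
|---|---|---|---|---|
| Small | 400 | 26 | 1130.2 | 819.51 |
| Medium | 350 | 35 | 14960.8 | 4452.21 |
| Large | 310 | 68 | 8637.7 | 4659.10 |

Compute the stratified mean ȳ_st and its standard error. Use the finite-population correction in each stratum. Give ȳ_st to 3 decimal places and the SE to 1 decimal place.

ȳ_st ≈ 7892.497, SE ≈ 283.4

ȳ_st = Σ W_h ȳ_h = (400·1130.2 + 350·14960.8 + 310·8637.7)/1060 = 7892.49717
V̂(ȳ_st) = Σ W_h² (1 − n_h/N_h) s_h²/n_h, with W_h = N_h/N and N = 1060:
  stratum Small: (400/1060)²·(1 − 26/400)·819.51²/26 = 3439.18
  stratum Medium: (350/1060)²·(1 − 35/350)·4452.21²/35 = 55571.2
  stratum Large: (310/1060)²·(1 − 68/310)·4659.10²/68 = 21313.8
V̂(ȳ_st) = 80324.2
SE(ȳ_st) = √80324.2 = 283.415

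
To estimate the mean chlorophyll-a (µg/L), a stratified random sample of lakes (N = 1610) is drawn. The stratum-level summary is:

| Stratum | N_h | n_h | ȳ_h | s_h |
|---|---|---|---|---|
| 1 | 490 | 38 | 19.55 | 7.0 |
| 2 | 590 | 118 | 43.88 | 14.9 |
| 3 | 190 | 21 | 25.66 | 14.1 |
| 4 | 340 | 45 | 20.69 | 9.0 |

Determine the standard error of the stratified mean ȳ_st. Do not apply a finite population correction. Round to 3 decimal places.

V̂(ȳ_st) = Σ W_h² s_h²/n_h, with W_h = N_h/N and N = 1610:
  stratum 1: (490/1610)²·7.0²/38 = 0.119441
  stratum 2: (590/1610)²·14.9²/118 = 0.252664
  stratum 3: (190/1610)²·14.1²/21 = 0.131848
  stratum 4: (340/1610)²·9.0²/45 = 0.0802747
V̂(ȳ_st) = 0.584227
SE(ȳ_st) = √0.584227 = 0.764348

SE(ȳ_st) ≈ 0.764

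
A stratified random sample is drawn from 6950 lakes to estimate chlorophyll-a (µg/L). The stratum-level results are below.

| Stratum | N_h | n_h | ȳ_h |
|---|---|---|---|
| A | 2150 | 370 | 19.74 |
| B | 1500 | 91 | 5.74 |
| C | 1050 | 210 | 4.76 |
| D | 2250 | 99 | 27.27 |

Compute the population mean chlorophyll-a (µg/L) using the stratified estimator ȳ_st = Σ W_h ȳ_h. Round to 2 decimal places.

N = Σ N_h = 6950. Stratum weights W_h = N_h/N.
ȳ_st = (2150·19.74 + 1500·5.74 + 1050·4.76 + 2250·27.27) / 6950 = 16.8930

ȳ_st ≈ 16.89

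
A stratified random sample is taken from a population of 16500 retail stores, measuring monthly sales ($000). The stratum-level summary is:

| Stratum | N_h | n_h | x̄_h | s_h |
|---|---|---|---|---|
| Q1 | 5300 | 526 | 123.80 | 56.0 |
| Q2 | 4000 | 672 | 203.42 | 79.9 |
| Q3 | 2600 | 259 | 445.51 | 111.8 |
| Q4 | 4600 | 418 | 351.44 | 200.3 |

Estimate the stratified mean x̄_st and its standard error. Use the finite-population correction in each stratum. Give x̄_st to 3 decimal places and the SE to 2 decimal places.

x̄_st = Σ W_h x̄_h = (5300·123.80 + 4000·203.42 + 2600·445.51 + 4600·351.44)/16500 = 257.25879
V̂(x̄_st) = Σ W_h² (1 − n_h/N_h) s_h²/n_h, with W_h = N_h/N and N = 16500:
  stratum Q1: (5300/16500)²·(1 − 526/5300)·56.0²/526 = 0.554091
  stratum Q2: (4000/16500)²·(1 − 672/4000)·79.9²/672 = 0.464515
  stratum Q3: (2600/16500)²·(1 − 259/2600)·111.8²/259 = 1.07892
  stratum Q4: (4600/16500)²·(1 − 418/4600)·200.3²/418 = 6.78203
V̂(x̄_st) = 8.87956
SE(x̄_st) = √8.87956 = 2.97986

x̄_st ≈ 257.259, SE ≈ 2.98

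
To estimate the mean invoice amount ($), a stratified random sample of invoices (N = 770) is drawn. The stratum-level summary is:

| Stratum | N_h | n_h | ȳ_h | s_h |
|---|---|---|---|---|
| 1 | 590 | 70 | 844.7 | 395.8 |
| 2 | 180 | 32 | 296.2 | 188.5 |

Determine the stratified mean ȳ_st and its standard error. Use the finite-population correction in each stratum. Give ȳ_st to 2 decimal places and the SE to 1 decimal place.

ȳ_st = Σ W_h ȳ_h = (590·844.7 + 180·296.2)/770 = 716.47922
V̂(ȳ_st) = Σ W_h² (1 − n_h/N_h) s_h²/n_h, with W_h = N_h/N and N = 770:
  stratum 1: (590/770)²·(1 − 70/590)·395.8²/70 = 1158.05
  stratum 2: (180/770)²·(1 − 32/180)·188.5²/32 = 49.8914
V̂(ȳ_st) = 1207.94
SE(ȳ_st) = √1207.94 = 34.7555

ȳ_st ≈ 716.48, SE ≈ 34.8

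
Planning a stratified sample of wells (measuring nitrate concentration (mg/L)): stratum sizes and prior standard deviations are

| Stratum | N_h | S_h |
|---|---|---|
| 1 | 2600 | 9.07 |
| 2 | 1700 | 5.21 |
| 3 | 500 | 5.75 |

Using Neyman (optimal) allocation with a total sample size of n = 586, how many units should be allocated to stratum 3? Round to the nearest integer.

Neyman allocation: n_h = n · N_h S_h / Σ N_i S_i, with n = 586.
  stratum 1: N_h·S_h = 2600·9.07 = 23582.00
  stratum 2: N_h·S_h = 1700·5.21 = 8857.00
  stratum 3: N_h·S_h = 500·5.75 = 2875.00
Σ N_h S_h = 35314.00
n for stratum 3 = 586·2875.00/35314.00 = 47.708 → 48

48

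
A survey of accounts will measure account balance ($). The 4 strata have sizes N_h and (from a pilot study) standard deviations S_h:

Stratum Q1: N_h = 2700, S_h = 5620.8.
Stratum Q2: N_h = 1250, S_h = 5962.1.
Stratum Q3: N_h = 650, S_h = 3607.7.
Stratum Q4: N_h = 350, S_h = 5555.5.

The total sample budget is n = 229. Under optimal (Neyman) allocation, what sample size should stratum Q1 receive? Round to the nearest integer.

129

Neyman allocation: n_h = n · N_h S_h / Σ N_i S_i, with n = 229.
  stratum Q1: N_h·S_h = 2700·5620.8 = 15176160.00
  stratum Q2: N_h·S_h = 1250·5962.1 = 7452625.00
  stratum Q3: N_h·S_h = 650·3607.7 = 2345005.00
  stratum Q4: N_h·S_h = 350·5555.5 = 1944425.00
Σ N_h S_h = 26918215.00
n for stratum Q1 = 229·15176160.00/26918215.00 = 129.107 → 129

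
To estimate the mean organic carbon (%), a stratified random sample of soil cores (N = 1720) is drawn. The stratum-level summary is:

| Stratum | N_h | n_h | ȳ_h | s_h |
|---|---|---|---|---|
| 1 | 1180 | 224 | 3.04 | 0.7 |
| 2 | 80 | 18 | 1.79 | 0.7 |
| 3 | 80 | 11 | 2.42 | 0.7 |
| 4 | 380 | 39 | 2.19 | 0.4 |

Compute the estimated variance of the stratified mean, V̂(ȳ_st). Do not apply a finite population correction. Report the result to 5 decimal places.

V̂(ȳ_st) ≈ 0.00139

V̂(ȳ_st) = Σ W_h² s_h²/n_h, with W_h = N_h/N and N = 1720:
  stratum 1: (1180/1720)²·0.7²/224 = 0.00102957
  stratum 2: (80/1720)²·0.7²/18 = 5.88907e-05
  stratum 3: (80/1720)²·0.7²/11 = 9.63666e-05
  stratum 4: (380/1720)²·0.4²/39 = 0.000200247
V̂(ȳ_st) = 0.00138507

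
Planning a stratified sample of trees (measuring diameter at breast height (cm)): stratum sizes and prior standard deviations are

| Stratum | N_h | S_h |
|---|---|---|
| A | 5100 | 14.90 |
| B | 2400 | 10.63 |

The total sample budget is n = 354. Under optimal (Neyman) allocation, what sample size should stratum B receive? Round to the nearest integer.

89

Neyman allocation: n_h = n · N_h S_h / Σ N_i S_i, with n = 354.
  stratum A: N_h·S_h = 5100·14.90 = 75990.00
  stratum B: N_h·S_h = 2400·10.63 = 25512.00
Σ N_h S_h = 101502.00
n for stratum B = 354·25512.00/101502.00 = 88.976 → 89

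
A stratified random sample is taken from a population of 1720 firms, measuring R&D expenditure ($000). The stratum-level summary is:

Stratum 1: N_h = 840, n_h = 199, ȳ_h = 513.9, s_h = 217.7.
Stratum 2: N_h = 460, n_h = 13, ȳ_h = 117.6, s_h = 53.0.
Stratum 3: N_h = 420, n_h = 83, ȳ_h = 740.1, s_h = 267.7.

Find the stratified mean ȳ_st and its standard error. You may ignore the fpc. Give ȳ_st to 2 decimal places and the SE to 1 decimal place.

ȳ_st ≈ 463.15, SE ≈ 11.1

ȳ_st = Σ W_h ȳ_h = (840·513.9 + 460·117.6 + 420·740.1)/1720 = 463.14767
V̂(ȳ_st) = Σ W_h² s_h²/n_h, with W_h = N_h/N and N = 1720:
  stratum 1: (840/1720)²·217.7²/199 = 56.8022
  stratum 2: (460/1720)²·53.0²/13 = 15.4549
  stratum 3: (420/1720)²·267.7²/83 = 51.4826
V̂(ȳ_st) = 123.74
SE(ȳ_st) = √123.74 = 11.1238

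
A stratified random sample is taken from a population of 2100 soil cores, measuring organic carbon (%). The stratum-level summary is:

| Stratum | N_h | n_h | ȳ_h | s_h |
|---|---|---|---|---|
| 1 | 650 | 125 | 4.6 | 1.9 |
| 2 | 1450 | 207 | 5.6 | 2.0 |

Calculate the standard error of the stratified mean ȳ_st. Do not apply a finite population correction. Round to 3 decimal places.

SE(ȳ_st) ≈ 0.109

V̂(ȳ_st) = Σ W_h² s_h²/n_h, with W_h = N_h/N and N = 2100:
  stratum 1: (650/2100)²·1.9²/125 = 0.00276685
  stratum 2: (1450/2100)²·2.0²/207 = 0.0092127
V̂(ȳ_st) = 0.0119796
SE(ȳ_st) = √0.0119796 = 0.109451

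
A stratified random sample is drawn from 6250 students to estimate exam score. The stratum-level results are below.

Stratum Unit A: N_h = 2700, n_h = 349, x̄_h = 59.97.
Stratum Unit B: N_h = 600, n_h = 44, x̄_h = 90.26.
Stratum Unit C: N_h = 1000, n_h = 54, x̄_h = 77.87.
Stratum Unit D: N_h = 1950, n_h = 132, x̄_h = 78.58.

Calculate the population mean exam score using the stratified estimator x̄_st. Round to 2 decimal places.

x̄_st ≈ 71.55

N = Σ N_h = 6250. Stratum weights W_h = N_h/N.
x̄_st = (2700·59.97 + 600·90.26 + 1000·77.87 + 1950·78.58) / 6250 = 71.5482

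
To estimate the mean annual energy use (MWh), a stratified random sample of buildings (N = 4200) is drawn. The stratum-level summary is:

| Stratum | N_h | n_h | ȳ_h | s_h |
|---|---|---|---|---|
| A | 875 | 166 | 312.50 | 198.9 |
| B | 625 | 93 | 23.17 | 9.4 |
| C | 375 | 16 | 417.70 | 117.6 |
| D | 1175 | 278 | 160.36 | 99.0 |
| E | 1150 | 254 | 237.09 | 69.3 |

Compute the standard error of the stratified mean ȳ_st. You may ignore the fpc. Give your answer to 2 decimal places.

V̂(ȳ_st) = Σ W_h² s_h²/n_h, with W_h = N_h/N and N = 4200:
  stratum A: (875/4200)²·198.9²/166 = 10.3438
  stratum B: (625/4200)²·9.4²/93 = 0.0210394
  stratum C: (375/4200)²·117.6²/16 = 6.89062
  stratum D: (1175/4200)²·99.0²/278 = 2.75932
  stratum E: (1150/4200)²·69.3²/254 = 1.41752
V̂(ȳ_st) = 21.4323
SE(ȳ_st) = √21.4323 = 4.6295

SE(ȳ_st) ≈ 4.63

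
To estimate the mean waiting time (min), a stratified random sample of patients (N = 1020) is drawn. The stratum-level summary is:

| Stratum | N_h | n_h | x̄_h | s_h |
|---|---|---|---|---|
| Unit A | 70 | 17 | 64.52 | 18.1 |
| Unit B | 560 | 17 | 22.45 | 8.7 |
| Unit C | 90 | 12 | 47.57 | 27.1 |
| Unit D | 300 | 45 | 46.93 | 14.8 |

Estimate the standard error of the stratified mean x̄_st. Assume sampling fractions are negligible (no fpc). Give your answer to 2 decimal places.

V̂(x̄_st) = Σ W_h² s_h²/n_h, with W_h = N_h/N and N = 1020:
  stratum Unit A: (70/1020)²·18.1²/17 = 0.090762
  stratum Unit B: (560/1020)²·8.7²/17 = 1.34204
  stratum Unit C: (90/1020)²·27.1²/12 = 0.476477
  stratum Unit D: (300/1020)²·14.8²/45 = 0.421069
V̂(x̄_st) = 2.33035
SE(x̄_st) = √2.33035 = 1.52655

SE(x̄_st) ≈ 1.53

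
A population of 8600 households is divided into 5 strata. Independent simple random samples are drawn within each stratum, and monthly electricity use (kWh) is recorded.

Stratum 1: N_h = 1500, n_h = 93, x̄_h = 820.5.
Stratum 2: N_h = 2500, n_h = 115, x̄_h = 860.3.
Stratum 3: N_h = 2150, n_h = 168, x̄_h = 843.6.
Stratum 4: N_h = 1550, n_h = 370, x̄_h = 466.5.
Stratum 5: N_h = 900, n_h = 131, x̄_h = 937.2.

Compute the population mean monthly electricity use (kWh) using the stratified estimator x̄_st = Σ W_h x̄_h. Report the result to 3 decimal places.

N = Σ N_h = 8600. Stratum weights W_h = N_h/N.
x̄_st = (1500·820.5 + 2500·860.3 + 2150·843.6 + 1550·466.5 + 900·937.2) / 8600 = 786.25523

x̄_st ≈ 786.255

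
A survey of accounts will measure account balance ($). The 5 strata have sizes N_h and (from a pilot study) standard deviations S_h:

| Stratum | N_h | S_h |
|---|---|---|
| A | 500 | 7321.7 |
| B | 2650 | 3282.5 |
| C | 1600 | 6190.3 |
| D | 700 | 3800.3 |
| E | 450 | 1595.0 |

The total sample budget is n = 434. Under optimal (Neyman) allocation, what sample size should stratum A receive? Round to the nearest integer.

Neyman allocation: n_h = n · N_h S_h / Σ N_i S_i, with n = 434.
  stratum A: N_h·S_h = 500·7321.7 = 3660850.00
  stratum B: N_h·S_h = 2650·3282.5 = 8698625.00
  stratum C: N_h·S_h = 1600·6190.3 = 9904480.00
  stratum D: N_h·S_h = 700·3800.3 = 2660210.00
  stratum E: N_h·S_h = 450·1595.0 = 717750.00
Σ N_h S_h = 25641915.00
n for stratum A = 434·3660850.00/25641915.00 = 61.961 → 62

62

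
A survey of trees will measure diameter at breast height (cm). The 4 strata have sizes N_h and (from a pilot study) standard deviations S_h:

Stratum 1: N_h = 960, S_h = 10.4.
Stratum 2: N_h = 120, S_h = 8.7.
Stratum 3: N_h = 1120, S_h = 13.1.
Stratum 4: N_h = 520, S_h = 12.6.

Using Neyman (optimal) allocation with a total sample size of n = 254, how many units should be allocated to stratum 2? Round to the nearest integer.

Neyman allocation: n_h = n · N_h S_h / Σ N_i S_i, with n = 254.
  stratum 1: N_h·S_h = 960·10.4 = 9984.00
  stratum 2: N_h·S_h = 120·8.7 = 1044.00
  stratum 3: N_h·S_h = 1120·13.1 = 14672.00
  stratum 4: N_h·S_h = 520·12.6 = 6552.00
Σ N_h S_h = 32252.00
n for stratum 2 = 254·1044.00/32252.00 = 8.222 → 8

8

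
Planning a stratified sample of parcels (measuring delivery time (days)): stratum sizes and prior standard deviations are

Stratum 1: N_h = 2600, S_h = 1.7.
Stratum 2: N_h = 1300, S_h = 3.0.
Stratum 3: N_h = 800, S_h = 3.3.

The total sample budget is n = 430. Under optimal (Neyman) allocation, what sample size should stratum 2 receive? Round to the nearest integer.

153

Neyman allocation: n_h = n · N_h S_h / Σ N_i S_i, with n = 430.
  stratum 1: N_h·S_h = 2600·1.7 = 4420.00
  stratum 2: N_h·S_h = 1300·3.0 = 3900.00
  stratum 3: N_h·S_h = 800·3.3 = 2640.00
Σ N_h S_h = 10960.00
n for stratum 2 = 430·3900.00/10960.00 = 153.011 → 153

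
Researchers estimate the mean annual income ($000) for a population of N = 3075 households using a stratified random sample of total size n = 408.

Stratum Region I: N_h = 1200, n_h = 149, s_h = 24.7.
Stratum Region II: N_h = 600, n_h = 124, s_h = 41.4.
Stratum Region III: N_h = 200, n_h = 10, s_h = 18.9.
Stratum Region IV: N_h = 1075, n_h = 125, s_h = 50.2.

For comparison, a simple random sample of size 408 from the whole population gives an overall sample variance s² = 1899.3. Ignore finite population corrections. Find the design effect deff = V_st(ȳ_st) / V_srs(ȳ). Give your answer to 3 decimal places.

deff ≈ 0.809

V̂(ȳ_st) = Σ W_h² s_h²/n_h, with W_h = N_h/N and N = 3075:
  stratum Region I: (1200/3075)²·24.7²/149 = 0.623562
  stratum Region II: (600/3075)²·41.4²/124 = 0.526249
  stratum Region III: (200/3075)²·18.9²/10 = 0.15111
  stratum Region IV: (1075/3075)²·50.2²/125 = 2.46391
V_st = 3.76483
V_srs = s²/n = 1899.3/408 = 4.65515
deff = V_st / V_srs = 3.76483/4.65515 = 0.8087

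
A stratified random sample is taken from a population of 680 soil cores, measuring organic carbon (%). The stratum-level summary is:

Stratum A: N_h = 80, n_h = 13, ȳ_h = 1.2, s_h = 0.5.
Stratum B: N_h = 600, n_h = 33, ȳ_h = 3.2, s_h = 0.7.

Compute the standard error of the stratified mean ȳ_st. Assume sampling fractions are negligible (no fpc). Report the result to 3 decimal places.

V̂(ȳ_st) = Σ W_h² s_h²/n_h, with W_h = N_h/N and N = 680:
  stratum A: (80/680)²·0.5²/13 = 0.00026617
  stratum B: (600/680)²·0.7²/33 = 0.0115602
V̂(ȳ_st) = 0.0118264
SE(ȳ_st) = √0.0118264 = 0.108749

SE(ȳ_st) ≈ 0.109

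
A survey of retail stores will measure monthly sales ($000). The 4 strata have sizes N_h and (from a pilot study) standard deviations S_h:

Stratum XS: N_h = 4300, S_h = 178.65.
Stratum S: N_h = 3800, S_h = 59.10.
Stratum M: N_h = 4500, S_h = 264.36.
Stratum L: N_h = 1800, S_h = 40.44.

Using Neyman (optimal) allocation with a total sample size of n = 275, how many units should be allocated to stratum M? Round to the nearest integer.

145

Neyman allocation: n_h = n · N_h S_h / Σ N_i S_i, with n = 275.
  stratum XS: N_h·S_h = 4300·178.65 = 768195.00
  stratum S: N_h·S_h = 3800·59.10 = 224580.00
  stratum M: N_h·S_h = 4500·264.36 = 1189620.00
  stratum L: N_h·S_h = 1800·40.44 = 72792.00
Σ N_h S_h = 2255187.00
n for stratum M = 275·1189620.00/2255187.00 = 145.064 → 145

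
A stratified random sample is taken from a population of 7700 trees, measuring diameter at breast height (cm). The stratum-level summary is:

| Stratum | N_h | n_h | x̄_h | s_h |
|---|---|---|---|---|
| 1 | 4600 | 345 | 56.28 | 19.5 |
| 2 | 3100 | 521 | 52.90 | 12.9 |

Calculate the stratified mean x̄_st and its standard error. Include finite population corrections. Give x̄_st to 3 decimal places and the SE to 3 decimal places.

x̄_st = Σ W_h x̄_h = (4600·56.28 + 3100·52.90)/7700 = 54.91922
V̂(x̄_st) = Σ W_h² (1 − n_h/N_h) s_h²/n_h, with W_h = N_h/N and N = 7700:
  stratum 1: (4600/7700)²·(1 − 345/4600)·19.5²/345 = 0.363853
  stratum 2: (3100/7700)²·(1 − 521/3100)·12.9²/521 = 0.0430698
V̂(x̄_st) = 0.406923
SE(x̄_st) = √0.406923 = 0.637905

x̄_st ≈ 54.919, SE ≈ 0.638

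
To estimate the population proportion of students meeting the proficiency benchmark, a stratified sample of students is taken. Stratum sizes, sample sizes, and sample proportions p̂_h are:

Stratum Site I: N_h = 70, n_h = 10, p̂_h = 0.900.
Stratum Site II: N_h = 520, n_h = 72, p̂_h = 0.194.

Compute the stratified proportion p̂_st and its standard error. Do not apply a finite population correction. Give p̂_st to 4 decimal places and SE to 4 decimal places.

N = 590; stratum weights W_h = N_h/N.
p̂_st = Σ W_h p̂_h = (70·0.900 + 520·0.194)/590 = 0.27776
V̂(p̂_st) = Σ W_h² p̂_h(1−p̂_h)/(n_h−1):
  stratum Site I: (70/590)²·0.900·0.100/9 = 0.000140764
  stratum Site II: (520/590)²·0.194·0.806/71 = 0.00171073
V̂(p̂_st) = 0.00185149; SE = √V̂ = 0.043029

p̂_st ≈ 0.2778, SE ≈ 0.0430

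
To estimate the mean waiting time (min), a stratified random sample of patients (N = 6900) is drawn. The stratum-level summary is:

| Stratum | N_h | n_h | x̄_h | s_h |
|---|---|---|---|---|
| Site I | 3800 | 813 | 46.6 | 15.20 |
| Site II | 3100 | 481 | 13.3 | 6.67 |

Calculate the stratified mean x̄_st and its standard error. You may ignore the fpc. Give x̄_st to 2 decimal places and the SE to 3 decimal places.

x̄_st ≈ 31.64, SE ≈ 0.324

x̄_st = Σ W_h x̄_h = (3800·46.6 + 3100·13.3)/6900 = 31.63913
V̂(x̄_st) = Σ W_h² s_h²/n_h, with W_h = N_h/N and N = 6900:
  stratum Site I: (3800/6900)²·15.20²/813 = 0.0861917
  stratum Site II: (3100/6900)²·6.67²/481 = 0.0186695
V̂(x̄_st) = 0.104861
SE(x̄_st) = √0.104861 = 0.323823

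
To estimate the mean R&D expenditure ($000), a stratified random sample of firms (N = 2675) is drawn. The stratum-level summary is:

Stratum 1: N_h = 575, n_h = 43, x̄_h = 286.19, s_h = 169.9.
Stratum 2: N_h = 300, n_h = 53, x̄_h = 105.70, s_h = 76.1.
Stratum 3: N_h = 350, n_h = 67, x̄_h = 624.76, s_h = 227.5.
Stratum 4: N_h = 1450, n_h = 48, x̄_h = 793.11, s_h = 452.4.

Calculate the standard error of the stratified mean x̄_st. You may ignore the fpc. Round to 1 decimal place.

V̂(x̄_st) = Σ W_h² s_h²/n_h, with W_h = N_h/N and N = 2675:
  stratum 1: (575/2675)²·169.9²/43 = 31.0175
  stratum 2: (300/2675)²·76.1²/53 = 1.37432
  stratum 3: (350/2675)²·227.5²/67 = 13.2244
  stratum 4: (1450/2675)²·452.4²/48 = 1252.83
V̂(x̄_st) = 1298.45
SE(x̄_st) = √1298.45 = 36.034

SE(x̄_st) ≈ 36.0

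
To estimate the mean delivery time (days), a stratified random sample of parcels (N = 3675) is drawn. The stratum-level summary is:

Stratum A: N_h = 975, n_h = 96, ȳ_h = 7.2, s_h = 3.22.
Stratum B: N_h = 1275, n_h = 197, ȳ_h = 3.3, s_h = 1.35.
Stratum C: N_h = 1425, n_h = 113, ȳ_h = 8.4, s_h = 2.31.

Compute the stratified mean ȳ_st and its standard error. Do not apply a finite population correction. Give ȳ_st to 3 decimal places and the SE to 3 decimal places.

ȳ_st ≈ 6.312, SE ≈ 0.126

ȳ_st = Σ W_h ȳ_h = (975·7.2 + 1275·3.3 + 1425·8.4)/3675 = 6.31224
V̂(ȳ_st) = Σ W_h² s_h²/n_h, with W_h = N_h/N and N = 3675:
  stratum A: (975/3675)²·3.22²/96 = 0.00760213
  stratum B: (1275/3675)²·1.35²/197 = 0.00111354
  stratum C: (1425/3675)²·2.31²/113 = 0.00710004
V̂(ȳ_st) = 0.0158157
SE(ȳ_st) = √0.0158157 = 0.125761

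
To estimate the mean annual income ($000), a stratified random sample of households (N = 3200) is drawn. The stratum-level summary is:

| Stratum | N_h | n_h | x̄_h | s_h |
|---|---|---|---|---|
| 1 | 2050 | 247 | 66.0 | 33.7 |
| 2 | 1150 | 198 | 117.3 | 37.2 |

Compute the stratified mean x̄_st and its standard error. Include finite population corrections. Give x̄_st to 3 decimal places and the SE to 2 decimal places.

x̄_st ≈ 84.436, SE ≈ 1.55

x̄_st = Σ W_h x̄_h = (2050·66.0 + 1150·117.3)/3200 = 84.43594
V̂(x̄_st) = Σ W_h² (1 − n_h/N_h) s_h²/n_h, with W_h = N_h/N and N = 3200:
  stratum 1: (2050/3200)²·(1 − 247/2050)·33.7²/247 = 1.65963
  stratum 2: (1150/3200)²·(1 − 198/1150)·37.2²/198 = 0.747232
V̂(x̄_st) = 2.40687
SE(x̄_st) = √2.40687 = 1.55141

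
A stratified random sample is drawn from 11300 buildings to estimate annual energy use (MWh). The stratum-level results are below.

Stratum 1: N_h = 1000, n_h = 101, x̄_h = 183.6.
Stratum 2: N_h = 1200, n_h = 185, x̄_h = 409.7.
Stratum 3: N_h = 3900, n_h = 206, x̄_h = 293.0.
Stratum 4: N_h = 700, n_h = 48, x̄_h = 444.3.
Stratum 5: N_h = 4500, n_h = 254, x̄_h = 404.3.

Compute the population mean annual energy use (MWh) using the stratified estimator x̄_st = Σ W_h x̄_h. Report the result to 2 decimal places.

x̄_st ≈ 349.41

N = Σ N_h = 11300. Stratum weights W_h = N_h/N.
x̄_st = (1000·183.6 + 1200·409.7 + 3900·293.0 + 700·444.3 + 4500·404.3) / 11300 = 349.4071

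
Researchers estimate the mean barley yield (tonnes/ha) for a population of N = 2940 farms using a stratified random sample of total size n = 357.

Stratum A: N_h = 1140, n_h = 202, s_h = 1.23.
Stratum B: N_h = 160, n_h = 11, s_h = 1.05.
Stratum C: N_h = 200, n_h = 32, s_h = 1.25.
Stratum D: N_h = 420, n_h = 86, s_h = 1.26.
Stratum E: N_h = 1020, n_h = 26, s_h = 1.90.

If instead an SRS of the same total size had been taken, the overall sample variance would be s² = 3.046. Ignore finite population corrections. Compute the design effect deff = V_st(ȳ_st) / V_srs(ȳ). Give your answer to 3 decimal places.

V̂(ȳ_st) = Σ W_h² s_h²/n_h, with W_h = N_h/N and N = 2940:
  stratum A: (1140/2940)²·1.23²/202 = 0.00112609
  stratum B: (160/2940)²·1.05²/11 = 0.000296846
  stratum C: (200/2940)²·1.25²/32 = 0.000225962
  stratum D: (420/2940)²·1.26²/86 = 0.000376744
  stratum E: (1020/2940)²·1.90²/26 = 0.0167124
V_st = 0.0187381
V_srs = s²/n = 3.046/357 = 0.00853221
deff = V_st / V_srs = 0.0187381/0.00853221 = 2.1962

deff ≈ 2.196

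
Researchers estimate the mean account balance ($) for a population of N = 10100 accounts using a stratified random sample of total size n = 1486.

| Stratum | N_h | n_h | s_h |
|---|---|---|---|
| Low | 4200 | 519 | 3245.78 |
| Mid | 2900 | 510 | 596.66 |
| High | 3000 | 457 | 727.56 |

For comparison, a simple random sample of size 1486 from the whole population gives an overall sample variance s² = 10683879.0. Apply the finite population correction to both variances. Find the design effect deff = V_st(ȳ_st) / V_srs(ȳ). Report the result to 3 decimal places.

deff ≈ 0.524

V̂(ȳ_st) = Σ W_h² (1 − n_h/N_h) s_h²/n_h, with W_h = N_h/N and N = 10100:
  stratum Low: (4200/10100)²·(1 − 519/4200)·3245.78²/519 = 3076.4
  stratum Mid: (2900/10100)²·(1 − 510/2900)·596.66²/510 = 47.4282
  stratum High: (3000/10100)²·(1 − 457/3000)·727.56²/457 = 86.6256
V_st = 3210.46
V_srs = (1 − 1486/10100)·10683879.0/1486 = 6131.88
deff = V_st / V_srs = 3210.46/6131.88 = 0.5236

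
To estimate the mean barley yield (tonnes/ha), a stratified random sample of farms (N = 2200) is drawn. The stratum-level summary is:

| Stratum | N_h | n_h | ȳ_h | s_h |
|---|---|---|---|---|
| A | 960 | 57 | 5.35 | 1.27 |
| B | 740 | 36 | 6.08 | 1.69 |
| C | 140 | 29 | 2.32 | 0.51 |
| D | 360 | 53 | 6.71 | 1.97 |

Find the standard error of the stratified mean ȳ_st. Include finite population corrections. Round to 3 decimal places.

SE(ȳ_st) ≈ 0.124

V̂(ȳ_st) = Σ W_h² (1 − n_h/N_h) s_h²/n_h, with W_h = N_h/N and N = 2200:
  stratum A: (960/2200)²·(1 − 57/960)·1.27²/57 = 0.00506811
  stratum B: (740/2200)²·(1 − 36/740)·1.69²/36 = 0.00853945
  stratum C: (140/2200)²·(1 − 29/140)·0.51²/29 = 2.87971e-05
  stratum D: (360/2200)²·(1 − 53/360)·1.97²/53 = 0.00167206
V̂(ȳ_st) = 0.0153084
SE(ȳ_st) = √0.0153084 = 0.123727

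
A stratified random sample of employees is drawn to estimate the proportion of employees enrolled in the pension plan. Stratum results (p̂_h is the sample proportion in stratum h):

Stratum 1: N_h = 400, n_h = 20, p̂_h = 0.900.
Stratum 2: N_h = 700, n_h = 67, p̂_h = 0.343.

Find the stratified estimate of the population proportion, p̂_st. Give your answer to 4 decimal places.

N = 1100; stratum weights W_h = N_h/N.
p̂_st = Σ W_h p̂_h = (400·0.900 + 700·0.343)/1100 = 0.54555

p̂_st ≈ 0.5455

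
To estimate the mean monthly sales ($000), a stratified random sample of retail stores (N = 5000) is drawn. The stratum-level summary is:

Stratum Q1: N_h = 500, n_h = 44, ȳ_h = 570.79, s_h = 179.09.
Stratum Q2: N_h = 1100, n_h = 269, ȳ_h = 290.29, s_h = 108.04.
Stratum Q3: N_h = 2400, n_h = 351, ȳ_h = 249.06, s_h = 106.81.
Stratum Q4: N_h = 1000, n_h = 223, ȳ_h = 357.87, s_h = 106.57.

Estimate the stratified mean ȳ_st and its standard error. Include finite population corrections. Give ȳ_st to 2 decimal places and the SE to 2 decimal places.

ȳ_st = Σ W_h ȳ_h = (500·570.79 + 1100·290.29 + 2400·249.06 + 1000·357.87)/5000 = 312.06560
V̂(ȳ_st) = Σ W_h² (1 − n_h/N_h) s_h²/n_h, with W_h = N_h/N and N = 5000:
  stratum Q1: (500/5000)²·(1 − 44/500)·179.09²/44 = 6.64791
  stratum Q2: (1100/5000)²·(1 − 269/1100)·108.04²/269 = 1.58661
  stratum Q3: (2400/5000)²·(1 − 351/2400)·106.81²/351 = 6.39337
  stratum Q4: (1000/5000)²·(1 − 223/1000)·106.57²/223 = 1.58287
V̂(ȳ_st) = 16.2108
SE(ȳ_st) = √16.2108 = 4.02626

ȳ_st ≈ 312.07, SE ≈ 4.03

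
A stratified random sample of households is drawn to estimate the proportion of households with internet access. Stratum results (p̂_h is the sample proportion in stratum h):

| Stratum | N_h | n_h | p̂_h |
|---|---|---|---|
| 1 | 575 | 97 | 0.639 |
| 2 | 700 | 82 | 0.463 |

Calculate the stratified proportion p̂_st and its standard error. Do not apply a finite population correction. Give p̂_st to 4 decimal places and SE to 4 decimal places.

p̂_st ≈ 0.5424, SE ≈ 0.0376

N = 1275; stratum weights W_h = N_h/N.
p̂_st = Σ W_h p̂_h = (575·0.639 + 700·0.463)/1275 = 0.54237
V̂(p̂_st) = Σ W_h² p̂_h(1−p̂_h)/(n_h−1):
  stratum 1: (575/1275)²·0.639·0.361/96 = 0.000488711
  stratum 2: (700/1275)²·0.463·0.537/81 = 0.000925222
V̂(p̂_st) = 0.00141393; SE = √V̂ = 0.0376023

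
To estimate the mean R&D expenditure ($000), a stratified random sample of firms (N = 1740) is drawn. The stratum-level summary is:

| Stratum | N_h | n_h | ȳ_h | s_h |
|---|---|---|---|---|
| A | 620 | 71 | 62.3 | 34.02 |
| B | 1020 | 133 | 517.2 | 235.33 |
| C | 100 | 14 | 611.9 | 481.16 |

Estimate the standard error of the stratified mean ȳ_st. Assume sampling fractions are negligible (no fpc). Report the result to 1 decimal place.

SE(ȳ_st) ≈ 14.1

V̂(ȳ_st) = Σ W_h² s_h²/n_h, with W_h = N_h/N and N = 1740:
  stratum A: (620/1740)²·34.02²/71 = 2.06964
  stratum B: (1020/1740)²·235.33²/133 = 143.089
  stratum C: (100/1740)²·481.16²/14 = 54.6201
V̂(ȳ_st) = 199.778
SE(ȳ_st) = √199.778 = 14.1343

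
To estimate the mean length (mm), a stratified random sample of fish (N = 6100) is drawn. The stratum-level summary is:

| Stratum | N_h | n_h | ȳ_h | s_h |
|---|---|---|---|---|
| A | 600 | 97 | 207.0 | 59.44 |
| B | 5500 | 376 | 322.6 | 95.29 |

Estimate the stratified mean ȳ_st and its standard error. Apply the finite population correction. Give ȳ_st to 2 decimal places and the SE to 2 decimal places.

ȳ_st = Σ W_h ȳ_h = (600·207.0 + 5500·322.6)/6100 = 311.22951
V̂(ȳ_st) = Σ W_h² (1 − n_h/N_h) s_h²/n_h, with W_h = N_h/N and N = 6100:
  stratum A: (600/6100)²·(1 − 97/600)·59.44²/97 = 0.295424
  stratum B: (5500/6100)²·(1 − 376/5500)·95.29²/376 = 18.2902
V̂(ȳ_st) = 18.5856
SE(ȳ_st) = √18.5856 = 4.31111

ȳ_st ≈ 311.23, SE ≈ 4.31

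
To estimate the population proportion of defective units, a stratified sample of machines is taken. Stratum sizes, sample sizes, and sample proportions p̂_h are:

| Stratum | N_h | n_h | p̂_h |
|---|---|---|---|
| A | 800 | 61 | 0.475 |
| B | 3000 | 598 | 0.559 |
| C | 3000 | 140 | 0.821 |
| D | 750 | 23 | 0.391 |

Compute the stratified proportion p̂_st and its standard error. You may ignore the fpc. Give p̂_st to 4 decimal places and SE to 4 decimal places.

N = 7550; stratum weights W_h = N_h/N.
p̂_st = Σ W_h p̂_h = (800·0.475 + 3000·0.559 + 3000·0.821 + 750·0.391)/7550 = 0.63752
V̂(p̂_st) = Σ W_h² p̂_h(1−p̂_h)/(n_h−1):
  stratum A: (800/7550)²·0.475·0.525/60 = 4.66646e-05
  stratum B: (3000/7550)²·0.559·0.441/597 = 6.51966e-05
  stratum C: (3000/7550)²·0.821·0.179/139 = 0.000166928
  stratum D: (750/7550)²·0.391·0.609/22 = 0.000106807
V̂(p̂_st) = 0.000385597; SE = √V̂ = 0.0196366

p̂_st ≈ 0.6375, SE ≈ 0.0196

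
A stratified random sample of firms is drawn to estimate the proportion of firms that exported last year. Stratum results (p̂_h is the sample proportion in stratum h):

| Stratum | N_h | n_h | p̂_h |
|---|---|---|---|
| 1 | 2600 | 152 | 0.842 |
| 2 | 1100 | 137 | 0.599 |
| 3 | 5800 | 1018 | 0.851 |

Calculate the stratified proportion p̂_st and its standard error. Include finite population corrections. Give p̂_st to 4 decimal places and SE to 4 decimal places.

N = 9500; stratum weights W_h = N_h/N.
p̂_st = Σ W_h p̂_h = (2600·0.842 + 1100·0.599 + 5800·0.851)/9500 = 0.81936
V̂(p̂_st) = Σ W_h² (1 − n_h/N_h) p̂_h(1−p̂_h)/(n_h−1):
  stratum 1: (2600/9500)²·(1 − 152/2600)·0.842·0.158/151 = 6.21341e-05
  stratum 2: (1100/9500)²·(1 − 137/1100)·0.599·0.401/136 = 2.07302e-05
  stratum 3: (5800/9500)²·(1 − 1018/5800)·0.851·0.149/1017 = 3.83164e-05
V̂(p̂_st) = 0.000121181; SE = √V̂ = 0.0110082

p̂_st ≈ 0.8194, SE ≈ 0.0110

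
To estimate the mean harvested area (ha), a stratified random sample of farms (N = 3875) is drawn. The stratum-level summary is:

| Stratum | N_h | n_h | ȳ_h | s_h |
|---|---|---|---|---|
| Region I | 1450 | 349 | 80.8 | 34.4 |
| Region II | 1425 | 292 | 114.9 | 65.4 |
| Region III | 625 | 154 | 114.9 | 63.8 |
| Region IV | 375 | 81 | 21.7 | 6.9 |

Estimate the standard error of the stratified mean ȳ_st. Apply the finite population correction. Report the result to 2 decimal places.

SE(ȳ_st) ≈ 1.57

V̂(ȳ_st) = Σ W_h² (1 − n_h/N_h) s_h²/n_h, with W_h = N_h/N and N = 3875:
  stratum Region I: (1450/3875)²·(1 − 349/1450)·34.4²/349 = 0.360498
  stratum Region II: (1425/3875)²·(1 − 292/1425)·65.4²/292 = 1.57498
  stratum Region III: (625/3875)²·(1 − 154/625)·63.8²/154 = 0.518177
  stratum Region IV: (375/3875)²·(1 − 81/375)·6.9²/81 = 0.00431567
V̂(ȳ_st) = 2.45797
SE(ȳ_st) = √2.45797 = 1.56779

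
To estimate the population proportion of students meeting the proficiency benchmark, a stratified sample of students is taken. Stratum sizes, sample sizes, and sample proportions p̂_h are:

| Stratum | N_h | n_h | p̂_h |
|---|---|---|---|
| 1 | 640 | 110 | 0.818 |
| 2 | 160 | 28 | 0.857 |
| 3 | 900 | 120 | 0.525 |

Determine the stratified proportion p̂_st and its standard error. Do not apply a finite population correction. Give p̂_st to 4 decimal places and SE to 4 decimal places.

p̂_st ≈ 0.6666, SE ≈ 0.0287

N = 1700; stratum weights W_h = N_h/N.
p̂_st = Σ W_h p̂_h = (640·0.818 + 160·0.857 + 900·0.525)/1700 = 0.66655
V̂(p̂_st) = Σ W_h² p̂_h(1−p̂_h)/(n_h−1):
  stratum 1: (640/1700)²·0.818·0.182/109 = 0.00019358
  stratum 2: (160/1700)²·0.857·0.143/27 = 4.02064e-05
  stratum 3: (900/1700)²·0.525·0.475/119 = 0.000587345
V̂(p̂_st) = 0.000821131; SE = √V̂ = 0.0286554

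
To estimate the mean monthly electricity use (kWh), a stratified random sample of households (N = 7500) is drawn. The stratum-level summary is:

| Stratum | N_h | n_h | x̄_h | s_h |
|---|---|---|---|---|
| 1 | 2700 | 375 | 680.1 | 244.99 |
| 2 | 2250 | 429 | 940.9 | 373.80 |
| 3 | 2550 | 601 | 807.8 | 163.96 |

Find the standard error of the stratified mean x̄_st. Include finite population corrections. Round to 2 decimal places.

V̂(x̄_st) = Σ W_h² (1 − n_h/N_h) s_h²/n_h, with W_h = N_h/N and N = 7500:
  stratum 1: (2700/7500)²·(1 − 375/2700)·244.99²/375 = 17.862
  stratum 2: (2250/7500)²·(1 − 429/2250)·373.80²/429 = 23.7242
  stratum 3: (2550/7500)²·(1 − 601/2550)·163.96²/601 = 3.95213
V̂(x̄_st) = 45.5383
SE(x̄_st) = √45.5383 = 6.74821

SE(x̄_st) ≈ 6.75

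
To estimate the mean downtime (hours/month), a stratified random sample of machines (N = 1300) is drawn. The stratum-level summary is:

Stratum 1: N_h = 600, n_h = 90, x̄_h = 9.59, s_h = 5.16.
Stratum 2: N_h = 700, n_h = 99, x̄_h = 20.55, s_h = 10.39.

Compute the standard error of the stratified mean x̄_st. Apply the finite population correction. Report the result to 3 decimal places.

SE(x̄_st) ≈ 0.570

V̂(x̄_st) = Σ W_h² (1 − n_h/N_h) s_h²/n_h, with W_h = N_h/N and N = 1300:
  stratum 1: (600/1300)²·(1 − 90/600)·5.16²/90 = 0.0535663
  stratum 2: (700/1300)²·(1 − 99/700)·10.39²/99 = 0.271445
V̂(x̄_st) = 0.325011
SE(x̄_st) = √0.325011 = 0.570098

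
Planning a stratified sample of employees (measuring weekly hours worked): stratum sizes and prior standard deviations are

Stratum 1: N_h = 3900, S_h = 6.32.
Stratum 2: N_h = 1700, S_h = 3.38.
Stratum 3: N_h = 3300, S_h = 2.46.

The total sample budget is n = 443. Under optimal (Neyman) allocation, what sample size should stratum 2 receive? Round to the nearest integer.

66

Neyman allocation: n_h = n · N_h S_h / Σ N_i S_i, with n = 443.
  stratum 1: N_h·S_h = 3900·6.32 = 24648.00
  stratum 2: N_h·S_h = 1700·3.38 = 5746.00
  stratum 3: N_h·S_h = 3300·2.46 = 8118.00
Σ N_h S_h = 38512.00
n for stratum 2 = 443·5746.00/38512.00 = 66.096 → 66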